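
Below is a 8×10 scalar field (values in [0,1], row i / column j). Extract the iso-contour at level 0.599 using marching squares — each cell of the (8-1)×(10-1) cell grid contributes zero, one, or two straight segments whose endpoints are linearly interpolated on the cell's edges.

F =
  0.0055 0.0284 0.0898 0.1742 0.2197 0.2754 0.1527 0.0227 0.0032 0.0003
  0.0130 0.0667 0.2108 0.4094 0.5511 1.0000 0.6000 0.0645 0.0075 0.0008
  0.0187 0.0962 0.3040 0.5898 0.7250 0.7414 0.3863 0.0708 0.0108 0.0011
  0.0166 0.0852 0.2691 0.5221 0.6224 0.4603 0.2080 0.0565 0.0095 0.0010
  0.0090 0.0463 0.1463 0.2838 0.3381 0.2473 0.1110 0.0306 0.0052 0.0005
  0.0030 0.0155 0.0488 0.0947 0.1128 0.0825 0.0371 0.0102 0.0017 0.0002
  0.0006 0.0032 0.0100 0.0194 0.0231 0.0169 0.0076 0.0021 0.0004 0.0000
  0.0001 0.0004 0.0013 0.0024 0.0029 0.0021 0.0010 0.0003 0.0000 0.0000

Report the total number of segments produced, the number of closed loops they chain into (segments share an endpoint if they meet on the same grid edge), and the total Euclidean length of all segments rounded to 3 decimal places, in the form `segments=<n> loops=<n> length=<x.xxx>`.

cell (0,4): code 0100 → (0.447,5.000)–(1.000,4.107)
cell (0,5): code 1100 → (0.998,6.000)–(0.447,5.000)
cell (0,6): code 1000 → (1.000,6.002)–(0.998,6.000)
cell (1,3): code 0100 → (1.275,4.000)–(2.000,3.068)
cell (1,4): code 1110 → (1.000,4.107)–(1.275,4.000)
cell (1,5): code 1011 → (2.000,5.401)–(1.005,6.000)
cell (1,6): code 0001 → (1.005,6.000)–(1.000,6.002)
cell (2,3): code 0110 → (2.000,3.068)–(3.000,3.767)
cell (2,4): code 1011 → (3.000,4.144)–(2.507,5.000)
cell (2,5): code 0001 → (2.507,5.000)–(2.000,5.401)
cell (3,3): code 0010 → (3.000,3.767)–(3.082,4.000)
cell (3,4): code 0001 → (3.082,4.000)–(3.000,4.144)
total: 12 segments, chained into 1 closed loop(s), length Σ = 8.105397

segments=12 loops=1 length=8.105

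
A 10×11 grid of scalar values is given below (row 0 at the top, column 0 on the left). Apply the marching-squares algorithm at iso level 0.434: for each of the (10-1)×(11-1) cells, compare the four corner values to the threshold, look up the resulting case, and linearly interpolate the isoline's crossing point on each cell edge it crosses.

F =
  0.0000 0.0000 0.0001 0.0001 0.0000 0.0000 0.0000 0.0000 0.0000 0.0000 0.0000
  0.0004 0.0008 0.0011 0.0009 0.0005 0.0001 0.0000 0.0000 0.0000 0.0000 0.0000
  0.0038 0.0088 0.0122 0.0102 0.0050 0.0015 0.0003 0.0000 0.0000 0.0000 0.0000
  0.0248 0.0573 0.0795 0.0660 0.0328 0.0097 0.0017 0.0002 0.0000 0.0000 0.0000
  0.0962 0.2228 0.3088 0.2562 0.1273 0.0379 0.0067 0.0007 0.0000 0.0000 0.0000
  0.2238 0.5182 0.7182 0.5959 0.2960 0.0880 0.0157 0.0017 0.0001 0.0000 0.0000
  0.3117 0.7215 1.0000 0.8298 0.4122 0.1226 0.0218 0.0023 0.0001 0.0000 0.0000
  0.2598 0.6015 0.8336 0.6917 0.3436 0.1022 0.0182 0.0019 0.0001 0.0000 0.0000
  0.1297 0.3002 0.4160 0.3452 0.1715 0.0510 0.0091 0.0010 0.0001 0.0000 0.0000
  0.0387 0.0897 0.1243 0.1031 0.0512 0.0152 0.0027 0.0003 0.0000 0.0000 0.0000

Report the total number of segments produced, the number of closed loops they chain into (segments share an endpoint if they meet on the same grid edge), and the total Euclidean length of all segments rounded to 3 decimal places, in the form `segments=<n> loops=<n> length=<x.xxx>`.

segments=12 loops=1 length=11.324

cell (4,0): code 0100 → (4.715,1.000)–(5.000,0.714)
cell (4,1): code 1100 → (4.306,2.000)–(4.715,1.000)
cell (4,2): code 1100 → (4.523,3.000)–(4.306,2.000)
cell (4,3): code 1000 → (5.000,3.540)–(4.523,3.000)
cell (5,0): code 0110 → (5.000,0.714)–(6.000,0.298)
cell (5,3): code 1001 → (6.000,3.948)–(5.000,3.540)
cell (6,0): code 0110 → (6.000,0.298)–(7.000,0.510)
cell (6,3): code 1001 → (7.000,3.740)–(6.000,3.948)
cell (7,0): code 0010 → (7.000,0.510)–(7.556,1.000)
cell (7,1): code 0011 → (7.556,1.000)–(7.957,2.000)
cell (7,2): code 0011 → (7.957,2.000)–(7.744,3.000)
cell (7,3): code 0001 → (7.744,3.000)–(7.000,3.740)
total: 12 segments, chained into 1 closed loop(s), length Σ = 11.324497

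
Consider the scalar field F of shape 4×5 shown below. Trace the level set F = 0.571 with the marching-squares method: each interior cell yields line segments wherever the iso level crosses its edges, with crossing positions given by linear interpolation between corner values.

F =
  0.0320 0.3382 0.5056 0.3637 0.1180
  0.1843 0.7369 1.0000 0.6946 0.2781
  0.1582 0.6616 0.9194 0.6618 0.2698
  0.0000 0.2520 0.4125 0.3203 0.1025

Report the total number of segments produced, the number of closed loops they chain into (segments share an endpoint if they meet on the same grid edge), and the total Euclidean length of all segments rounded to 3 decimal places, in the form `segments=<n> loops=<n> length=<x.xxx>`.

cell (0,0): code 0100 → (0.584,1.000)–(1.000,0.700)
cell (0,1): code 1100 → (0.132,2.000)–(0.584,1.000)
cell (0,2): code 1100 → (0.626,3.000)–(0.132,2.000)
cell (0,3): code 1000 → (1.000,3.297)–(0.626,3.000)
cell (1,0): code 0110 → (1.000,0.700)–(2.000,0.820)
cell (1,3): code 1001 → (2.000,3.232)–(1.000,3.297)
cell (2,0): code 0010 → (2.000,0.820)–(2.221,1.000)
cell (2,1): code 0011 → (2.221,1.000)–(2.687,2.000)
cell (2,2): code 0011 → (2.687,2.000)–(2.266,3.000)
cell (2,3): code 0001 → (2.266,3.000)–(2.000,3.232)
total: 10 segments, chained into 1 closed loop(s), length Σ = 8.038449

segments=10 loops=1 length=8.038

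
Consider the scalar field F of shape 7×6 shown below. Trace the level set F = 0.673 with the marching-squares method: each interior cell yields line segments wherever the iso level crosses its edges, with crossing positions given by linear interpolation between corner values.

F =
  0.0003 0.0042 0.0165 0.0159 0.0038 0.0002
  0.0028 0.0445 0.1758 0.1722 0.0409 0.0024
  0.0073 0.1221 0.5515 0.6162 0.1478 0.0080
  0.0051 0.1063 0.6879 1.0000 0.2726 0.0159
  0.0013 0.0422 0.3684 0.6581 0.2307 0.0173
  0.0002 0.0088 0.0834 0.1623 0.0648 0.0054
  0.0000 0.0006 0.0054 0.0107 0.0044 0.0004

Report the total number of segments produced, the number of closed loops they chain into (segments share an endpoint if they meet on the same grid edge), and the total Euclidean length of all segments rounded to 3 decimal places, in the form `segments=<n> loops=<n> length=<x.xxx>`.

cell (2,1): code 0100 → (2.891,2.000)–(3.000,1.974)
cell (2,2): code 1100 → (2.148,3.000)–(2.891,2.000)
cell (2,3): code 1000 → (3.000,3.450)–(2.148,3.000)
cell (3,1): code 0010 → (3.000,1.974)–(3.047,2.000)
cell (3,2): code 0011 → (3.047,2.000)–(3.956,3.000)
cell (3,3): code 0001 → (3.956,3.000)–(3.000,3.450)
total: 6 segments, chained into 1 closed loop(s), length Σ = 4.783146

segments=6 loops=1 length=4.783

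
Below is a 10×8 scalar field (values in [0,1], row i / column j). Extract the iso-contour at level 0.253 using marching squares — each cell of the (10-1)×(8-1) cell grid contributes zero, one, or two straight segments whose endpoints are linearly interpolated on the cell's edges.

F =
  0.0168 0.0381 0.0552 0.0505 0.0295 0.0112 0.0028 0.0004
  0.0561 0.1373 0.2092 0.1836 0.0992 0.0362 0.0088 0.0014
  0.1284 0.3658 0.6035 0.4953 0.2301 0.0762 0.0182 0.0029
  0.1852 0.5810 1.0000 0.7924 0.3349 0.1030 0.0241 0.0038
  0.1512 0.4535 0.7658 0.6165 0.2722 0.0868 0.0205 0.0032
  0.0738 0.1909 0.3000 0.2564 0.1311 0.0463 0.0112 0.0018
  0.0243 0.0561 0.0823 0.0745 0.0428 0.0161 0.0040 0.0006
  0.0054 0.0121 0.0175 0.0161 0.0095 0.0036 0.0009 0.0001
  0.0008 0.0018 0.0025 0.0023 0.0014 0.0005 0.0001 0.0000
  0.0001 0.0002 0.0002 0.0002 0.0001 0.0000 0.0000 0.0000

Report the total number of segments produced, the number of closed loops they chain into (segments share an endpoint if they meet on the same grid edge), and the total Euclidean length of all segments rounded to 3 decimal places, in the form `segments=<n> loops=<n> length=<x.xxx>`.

segments=16 loops=1 length=12.798

cell (1,0): code 0100 → (1.506,1.000)–(2.000,0.525)
cell (1,1): code 1100 → (1.111,2.000)–(1.506,1.000)
cell (1,2): code 1100 → (1.223,3.000)–(1.111,2.000)
cell (1,3): code 1000 → (2.000,3.914)–(1.223,3.000)
cell (2,0): code 0110 → (2.000,0.525)–(3.000,0.171)
cell (2,3): code 1101 → (2.219,4.000)–(2.000,3.914)
cell (2,4): code 1000 → (3.000,4.353)–(2.219,4.000)
cell (3,0): code 0110 → (3.000,0.171)–(4.000,0.337)
cell (3,4): code 1001 → (4.000,4.104)–(3.000,4.353)
cell (4,0): code 0010 → (4.000,0.337)–(4.764,1.000)
cell (4,1): code 0111 → (4.764,1.000)–(5.000,1.569)
cell (4,3): code 1011 → (5.000,3.027)–(4.136,4.000)
cell (4,4): code 0001 → (4.136,4.000)–(4.000,4.104)
cell (5,1): code 0010 → (5.000,1.569)–(5.216,2.000)
cell (5,2): code 0011 → (5.216,2.000)–(5.019,3.000)
cell (5,3): code 0001 → (5.019,3.000)–(5.000,3.027)
total: 16 segments, chained into 1 closed loop(s), length Σ = 12.797633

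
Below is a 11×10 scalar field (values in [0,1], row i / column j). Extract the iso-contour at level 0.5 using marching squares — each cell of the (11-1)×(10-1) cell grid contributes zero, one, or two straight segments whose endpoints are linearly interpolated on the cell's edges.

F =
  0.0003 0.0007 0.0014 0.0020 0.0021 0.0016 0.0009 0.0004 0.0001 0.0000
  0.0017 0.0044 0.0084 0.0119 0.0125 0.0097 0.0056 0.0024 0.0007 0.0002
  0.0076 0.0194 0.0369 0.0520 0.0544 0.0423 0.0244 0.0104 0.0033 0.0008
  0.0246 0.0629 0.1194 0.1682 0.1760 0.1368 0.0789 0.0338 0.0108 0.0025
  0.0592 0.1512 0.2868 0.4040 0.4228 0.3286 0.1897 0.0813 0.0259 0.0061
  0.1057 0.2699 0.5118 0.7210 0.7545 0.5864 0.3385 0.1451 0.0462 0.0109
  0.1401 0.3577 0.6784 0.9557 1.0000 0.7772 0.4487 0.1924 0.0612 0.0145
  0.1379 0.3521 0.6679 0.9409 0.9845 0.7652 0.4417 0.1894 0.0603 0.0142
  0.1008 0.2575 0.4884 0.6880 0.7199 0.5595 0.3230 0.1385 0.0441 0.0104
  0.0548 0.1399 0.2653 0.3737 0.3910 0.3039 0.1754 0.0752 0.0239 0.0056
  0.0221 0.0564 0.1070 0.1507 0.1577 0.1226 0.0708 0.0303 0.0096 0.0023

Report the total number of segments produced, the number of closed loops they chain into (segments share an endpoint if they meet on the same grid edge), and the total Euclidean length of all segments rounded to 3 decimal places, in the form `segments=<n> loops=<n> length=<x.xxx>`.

segments=16 loops=1 length=13.940

cell (4,1): code 0100 → (4.948,2.000)–(5.000,1.951)
cell (4,2): code 1100 → (4.303,3.000)–(4.948,2.000)
cell (4,3): code 1100 → (4.233,4.000)–(4.303,3.000)
cell (4,4): code 1100 → (4.665,5.000)–(4.233,4.000)
cell (4,5): code 1000 → (5.000,5.349)–(4.665,5.000)
cell (5,1): code 0110 → (5.000,1.951)–(6.000,1.444)
cell (5,5): code 1001 → (6.000,5.844)–(5.000,5.349)
cell (6,1): code 0110 → (6.000,1.444)–(7.000,1.468)
cell (6,5): code 1001 → (7.000,5.820)–(6.000,5.844)
cell (7,1): code 0010 → (7.000,1.468)–(7.935,2.000)
cell (7,2): code 0111 → (7.935,2.000)–(8.000,2.058)
cell (7,5): code 1001 → (8.000,5.252)–(7.000,5.820)
cell (8,2): code 0010 → (8.000,2.058)–(8.598,3.000)
cell (8,3): code 0011 → (8.598,3.000)–(8.669,4.000)
cell (8,4): code 0011 → (8.669,4.000)–(8.233,5.000)
cell (8,5): code 0001 → (8.233,5.000)–(8.000,5.252)
total: 16 segments, chained into 1 closed loop(s), length Σ = 13.939550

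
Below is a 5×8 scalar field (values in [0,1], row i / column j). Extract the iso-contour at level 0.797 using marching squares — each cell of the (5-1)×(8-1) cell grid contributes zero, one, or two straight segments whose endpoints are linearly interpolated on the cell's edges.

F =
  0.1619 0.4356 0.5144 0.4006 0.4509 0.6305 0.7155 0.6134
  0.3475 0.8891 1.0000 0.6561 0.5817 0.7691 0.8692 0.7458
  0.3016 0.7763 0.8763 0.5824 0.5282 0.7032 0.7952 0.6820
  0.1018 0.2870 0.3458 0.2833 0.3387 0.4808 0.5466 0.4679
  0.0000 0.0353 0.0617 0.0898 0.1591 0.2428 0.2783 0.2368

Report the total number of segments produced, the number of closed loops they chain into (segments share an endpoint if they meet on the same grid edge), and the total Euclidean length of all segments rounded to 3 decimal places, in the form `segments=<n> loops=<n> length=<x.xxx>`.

cell (0,0): code 0100 → (0.797,1.000)–(1.000,0.830)
cell (0,1): code 1100 → (0.582,2.000)–(0.797,1.000)
cell (0,2): code 1000 → (1.000,2.590)–(0.582,2.000)
cell (0,5): code 0100 → (0.530,6.000)–(1.000,5.279)
cell (0,6): code 1000 → (1.000,6.585)–(0.530,6.000)
cell (1,0): code 0010 → (1.000,0.830)–(1.816,1.000)
cell (1,1): code 0111 → (1.816,1.000)–(2.000,1.207)
cell (1,2): code 1001 → (2.000,2.270)–(1.000,2.590)
cell (1,5): code 0010 → (1.000,5.279)–(1.976,6.000)
cell (1,6): code 0001 → (1.976,6.000)–(1.000,6.585)
cell (2,1): code 0010 → (2.000,1.207)–(2.149,2.000)
cell (2,2): code 0001 → (2.149,2.000)–(2.000,2.270)
total: 12 segments, chained into 2 closed loop(s), length Σ = 9.249291

segments=12 loops=2 length=9.249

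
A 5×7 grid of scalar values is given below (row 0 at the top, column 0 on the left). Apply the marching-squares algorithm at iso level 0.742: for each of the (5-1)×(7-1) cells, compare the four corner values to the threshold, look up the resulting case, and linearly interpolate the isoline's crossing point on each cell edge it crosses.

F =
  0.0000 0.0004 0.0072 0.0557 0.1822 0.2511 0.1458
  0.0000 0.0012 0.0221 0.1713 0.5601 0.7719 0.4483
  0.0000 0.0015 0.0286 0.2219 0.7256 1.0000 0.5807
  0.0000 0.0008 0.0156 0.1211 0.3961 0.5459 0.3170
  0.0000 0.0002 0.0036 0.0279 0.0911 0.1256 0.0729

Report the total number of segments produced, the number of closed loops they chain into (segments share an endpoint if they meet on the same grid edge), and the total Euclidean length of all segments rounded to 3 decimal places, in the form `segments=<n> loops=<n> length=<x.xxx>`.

cell (0,4): code 0100 → (0.943,5.000)–(1.000,4.859)
cell (0,5): code 1000 → (1.000,5.092)–(0.943,5.000)
cell (1,4): code 0110 → (1.000,4.859)–(2.000,4.060)
cell (1,5): code 1001 → (2.000,5.615)–(1.000,5.092)
cell (2,4): code 0010 → (2.000,4.060)–(2.568,5.000)
cell (2,5): code 0001 → (2.568,5.000)–(2.000,5.615)
total: 6 segments, chained into 1 closed loop(s), length Σ = 4.605752

segments=6 loops=1 length=4.606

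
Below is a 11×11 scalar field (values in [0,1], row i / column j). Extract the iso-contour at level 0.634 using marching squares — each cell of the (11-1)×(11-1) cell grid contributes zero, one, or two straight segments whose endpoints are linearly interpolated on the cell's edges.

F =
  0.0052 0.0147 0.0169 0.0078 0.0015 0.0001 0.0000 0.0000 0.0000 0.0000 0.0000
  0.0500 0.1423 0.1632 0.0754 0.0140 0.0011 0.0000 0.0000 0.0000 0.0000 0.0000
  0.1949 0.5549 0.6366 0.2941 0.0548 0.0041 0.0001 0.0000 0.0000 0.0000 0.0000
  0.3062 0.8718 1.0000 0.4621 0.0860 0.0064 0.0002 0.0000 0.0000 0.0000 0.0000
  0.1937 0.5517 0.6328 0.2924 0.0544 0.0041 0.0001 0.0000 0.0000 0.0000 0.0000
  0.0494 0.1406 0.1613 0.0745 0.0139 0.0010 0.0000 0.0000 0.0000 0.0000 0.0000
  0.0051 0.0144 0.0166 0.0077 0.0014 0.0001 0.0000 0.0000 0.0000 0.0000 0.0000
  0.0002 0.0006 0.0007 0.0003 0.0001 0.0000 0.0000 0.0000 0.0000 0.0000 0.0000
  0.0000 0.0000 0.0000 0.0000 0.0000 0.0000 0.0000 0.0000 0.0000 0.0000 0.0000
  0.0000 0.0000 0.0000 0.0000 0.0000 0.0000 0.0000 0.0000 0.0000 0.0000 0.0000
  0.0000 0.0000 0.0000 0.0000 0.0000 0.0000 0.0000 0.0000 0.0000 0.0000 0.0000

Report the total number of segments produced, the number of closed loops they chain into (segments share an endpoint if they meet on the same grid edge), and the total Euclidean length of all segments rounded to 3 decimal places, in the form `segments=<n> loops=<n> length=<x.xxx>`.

segments=8 loops=1 length=6.199

cell (1,1): code 0100 → (1.995,2.000)–(2.000,1.968)
cell (1,2): code 1000 → (2.000,2.008)–(1.995,2.000)
cell (2,0): code 0100 → (2.250,1.000)–(3.000,0.580)
cell (2,1): code 1110 → (2.000,1.968)–(2.250,1.000)
cell (2,2): code 1001 → (3.000,2.680)–(2.000,2.008)
cell (3,0): code 0010 → (3.000,0.580)–(3.743,1.000)
cell (3,1): code 0011 → (3.743,1.000)–(3.997,2.000)
cell (3,2): code 0001 → (3.997,2.000)–(3.000,2.680)
total: 8 segments, chained into 1 closed loop(s), length Σ = 6.199095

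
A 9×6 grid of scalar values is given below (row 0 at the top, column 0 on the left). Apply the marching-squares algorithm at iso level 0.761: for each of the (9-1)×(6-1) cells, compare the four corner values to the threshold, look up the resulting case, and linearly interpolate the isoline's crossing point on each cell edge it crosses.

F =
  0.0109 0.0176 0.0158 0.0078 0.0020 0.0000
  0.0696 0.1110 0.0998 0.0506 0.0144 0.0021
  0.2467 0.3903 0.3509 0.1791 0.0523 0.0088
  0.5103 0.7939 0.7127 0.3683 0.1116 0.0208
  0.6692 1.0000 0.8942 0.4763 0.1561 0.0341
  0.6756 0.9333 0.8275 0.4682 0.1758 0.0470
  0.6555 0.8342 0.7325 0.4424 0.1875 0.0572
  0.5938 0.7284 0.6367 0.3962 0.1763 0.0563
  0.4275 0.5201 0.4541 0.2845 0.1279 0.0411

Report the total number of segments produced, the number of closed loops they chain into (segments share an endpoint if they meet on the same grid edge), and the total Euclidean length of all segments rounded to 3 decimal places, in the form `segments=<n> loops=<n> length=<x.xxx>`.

segments=12 loops=1 length=9.157

cell (2,0): code 0100 → (2.918,1.000)–(3.000,0.884)
cell (2,1): code 1000 → (3.000,1.405)–(2.918,1.000)
cell (3,0): code 0110 → (3.000,0.884)–(4.000,0.278)
cell (3,1): code 1101 → (3.266,2.000)–(3.000,1.405)
cell (3,2): code 1000 → (4.000,2.319)–(3.266,2.000)
cell (4,0): code 0110 → (4.000,0.278)–(5.000,0.331)
cell (4,2): code 1001 → (5.000,2.185)–(4.000,2.319)
cell (5,0): code 0110 → (5.000,0.331)–(6.000,0.590)
cell (5,1): code 1011 → (6.000,1.720)–(5.700,2.000)
cell (5,2): code 0001 → (5.700,2.000)–(5.000,2.185)
cell (6,0): code 0010 → (6.000,0.590)–(6.692,1.000)
cell (6,1): code 0001 → (6.692,1.000)–(6.000,1.720)
total: 12 segments, chained into 1 closed loop(s), length Σ = 9.156696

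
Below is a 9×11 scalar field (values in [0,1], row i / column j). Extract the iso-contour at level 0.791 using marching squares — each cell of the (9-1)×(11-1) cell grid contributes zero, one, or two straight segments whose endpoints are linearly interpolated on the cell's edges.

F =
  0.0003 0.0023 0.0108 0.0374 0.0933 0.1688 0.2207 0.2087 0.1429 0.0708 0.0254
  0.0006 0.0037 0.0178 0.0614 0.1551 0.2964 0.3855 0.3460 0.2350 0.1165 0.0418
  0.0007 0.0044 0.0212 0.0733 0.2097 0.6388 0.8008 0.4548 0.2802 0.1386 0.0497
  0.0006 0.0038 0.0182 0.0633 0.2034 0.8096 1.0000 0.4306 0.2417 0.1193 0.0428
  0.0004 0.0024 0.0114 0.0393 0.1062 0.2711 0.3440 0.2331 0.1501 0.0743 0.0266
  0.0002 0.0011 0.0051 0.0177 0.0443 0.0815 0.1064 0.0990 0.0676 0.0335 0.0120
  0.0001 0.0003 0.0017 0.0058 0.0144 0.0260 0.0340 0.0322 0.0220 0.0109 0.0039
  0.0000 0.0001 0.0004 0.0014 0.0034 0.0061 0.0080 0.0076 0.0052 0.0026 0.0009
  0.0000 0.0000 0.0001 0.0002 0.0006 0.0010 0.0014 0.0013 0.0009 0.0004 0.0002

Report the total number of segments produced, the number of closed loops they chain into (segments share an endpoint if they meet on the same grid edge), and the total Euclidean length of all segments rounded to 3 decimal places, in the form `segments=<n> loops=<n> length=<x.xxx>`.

segments=8 loops=1 length=4.137

cell (1,5): code 0100 → (1.976,6.000)–(2.000,5.940)
cell (1,6): code 1000 → (2.000,6.028)–(1.976,6.000)
cell (2,4): code 0100 → (2.891,5.000)–(3.000,4.969)
cell (2,5): code 1110 → (2.000,5.940)–(2.891,5.000)
cell (2,6): code 1001 → (3.000,6.367)–(2.000,6.028)
cell (3,4): code 0010 → (3.000,4.969)–(3.035,5.000)
cell (3,5): code 0011 → (3.035,5.000)–(3.319,6.000)
cell (3,6): code 0001 → (3.319,6.000)–(3.000,6.367)
total: 8 segments, chained into 1 closed loop(s), length Σ = 4.137436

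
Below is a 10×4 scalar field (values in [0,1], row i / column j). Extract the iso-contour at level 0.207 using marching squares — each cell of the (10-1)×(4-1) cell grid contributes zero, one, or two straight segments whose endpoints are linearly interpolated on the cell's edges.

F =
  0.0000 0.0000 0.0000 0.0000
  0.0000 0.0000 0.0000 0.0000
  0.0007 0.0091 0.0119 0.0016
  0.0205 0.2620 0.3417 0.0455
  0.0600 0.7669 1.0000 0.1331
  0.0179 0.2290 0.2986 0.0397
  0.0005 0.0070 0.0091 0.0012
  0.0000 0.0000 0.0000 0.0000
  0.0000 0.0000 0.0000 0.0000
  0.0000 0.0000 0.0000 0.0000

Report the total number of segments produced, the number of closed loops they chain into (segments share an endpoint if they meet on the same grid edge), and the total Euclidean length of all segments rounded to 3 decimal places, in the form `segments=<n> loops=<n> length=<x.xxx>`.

cell (2,0): code 0100 → (2.783,1.000)–(3.000,0.772)
cell (2,1): code 1100 → (2.592,2.000)–(2.783,1.000)
cell (2,2): code 1000 → (3.000,2.455)–(2.592,2.000)
cell (3,0): code 0110 → (3.000,0.772)–(4.000,0.208)
cell (3,2): code 1001 → (4.000,2.915)–(3.000,2.455)
cell (4,0): code 0110 → (4.000,0.208)–(5.000,0.896)
cell (4,2): code 1001 → (5.000,2.354)–(4.000,2.915)
cell (5,0): code 0010 → (5.000,0.896)–(5.099,1.000)
cell (5,1): code 0011 → (5.099,1.000)–(5.316,2.000)
cell (5,2): code 0001 → (5.316,2.000)–(5.000,2.354)
total: 10 segments, chained into 1 closed loop(s), length Σ = 8.195281

segments=10 loops=1 length=8.195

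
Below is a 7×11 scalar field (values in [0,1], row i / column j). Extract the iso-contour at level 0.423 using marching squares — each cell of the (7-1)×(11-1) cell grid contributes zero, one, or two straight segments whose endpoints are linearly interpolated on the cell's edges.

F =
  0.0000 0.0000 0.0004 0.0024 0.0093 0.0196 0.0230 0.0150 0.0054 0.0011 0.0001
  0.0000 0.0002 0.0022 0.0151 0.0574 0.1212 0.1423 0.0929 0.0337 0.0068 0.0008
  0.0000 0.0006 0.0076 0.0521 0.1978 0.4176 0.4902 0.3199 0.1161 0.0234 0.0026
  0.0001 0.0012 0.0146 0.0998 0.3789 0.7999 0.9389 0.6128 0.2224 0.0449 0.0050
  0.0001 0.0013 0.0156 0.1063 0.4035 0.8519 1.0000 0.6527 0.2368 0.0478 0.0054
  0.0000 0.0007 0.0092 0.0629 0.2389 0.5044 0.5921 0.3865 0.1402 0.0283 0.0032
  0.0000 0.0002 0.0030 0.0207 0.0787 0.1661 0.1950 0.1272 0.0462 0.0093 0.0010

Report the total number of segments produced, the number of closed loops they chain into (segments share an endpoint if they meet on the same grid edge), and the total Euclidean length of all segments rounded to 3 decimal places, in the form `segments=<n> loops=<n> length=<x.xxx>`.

cell (1,5): code 0100 → (1.807,6.000)–(2.000,5.074)
cell (1,6): code 1000 → (2.000,6.395)–(1.807,6.000)
cell (2,4): code 0100 → (2.014,5.000)–(3.000,4.105)
cell (2,5): code 1110 → (2.000,5.074)–(2.014,5.000)
cell (2,6): code 1101 → (2.352,7.000)–(2.000,6.395)
cell (2,7): code 1000 → (3.000,7.486)–(2.352,7.000)
cell (3,4): code 0110 → (3.000,4.105)–(4.000,4.043)
cell (3,7): code 1001 → (4.000,7.552)–(3.000,7.486)
cell (4,4): code 0110 → (4.000,4.043)–(5.000,4.693)
cell (4,6): code 1011 → (5.000,6.822)–(4.863,7.000)
cell (4,7): code 0001 → (4.863,7.000)–(4.000,7.552)
cell (5,4): code 0010 → (5.000,4.693)–(5.241,5.000)
cell (5,5): code 0011 → (5.241,5.000)–(5.426,6.000)
cell (5,6): code 0001 → (5.426,6.000)–(5.000,6.822)
total: 14 segments, chained into 1 closed loop(s), length Σ = 11.081138

segments=14 loops=1 length=11.081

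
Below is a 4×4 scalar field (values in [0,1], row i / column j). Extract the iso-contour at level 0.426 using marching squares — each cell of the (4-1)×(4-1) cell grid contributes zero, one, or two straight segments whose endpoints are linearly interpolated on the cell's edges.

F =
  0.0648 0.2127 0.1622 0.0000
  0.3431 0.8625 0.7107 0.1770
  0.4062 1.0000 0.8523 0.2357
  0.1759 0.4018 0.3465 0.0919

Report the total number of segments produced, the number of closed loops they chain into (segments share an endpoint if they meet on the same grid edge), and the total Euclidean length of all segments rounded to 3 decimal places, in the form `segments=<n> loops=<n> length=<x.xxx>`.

cell (0,0): code 0100 → (0.328,1.000)–(1.000,0.160)
cell (0,1): code 1100 → (0.481,2.000)–(0.328,1.000)
cell (0,2): code 1000 → (1.000,2.533)–(0.481,2.000)
cell (1,0): code 0110 → (1.000,0.160)–(2.000,0.033)
cell (1,2): code 1001 → (2.000,2.691)–(1.000,2.533)
cell (2,0): code 0010 → (2.000,0.033)–(2.960,1.000)
cell (2,1): code 0011 → (2.960,1.000)–(2.843,2.000)
cell (2,2): code 0001 → (2.843,2.000)–(2.000,2.691)
total: 8 segments, chained into 1 closed loop(s), length Σ = 8.311035

segments=8 loops=1 length=8.311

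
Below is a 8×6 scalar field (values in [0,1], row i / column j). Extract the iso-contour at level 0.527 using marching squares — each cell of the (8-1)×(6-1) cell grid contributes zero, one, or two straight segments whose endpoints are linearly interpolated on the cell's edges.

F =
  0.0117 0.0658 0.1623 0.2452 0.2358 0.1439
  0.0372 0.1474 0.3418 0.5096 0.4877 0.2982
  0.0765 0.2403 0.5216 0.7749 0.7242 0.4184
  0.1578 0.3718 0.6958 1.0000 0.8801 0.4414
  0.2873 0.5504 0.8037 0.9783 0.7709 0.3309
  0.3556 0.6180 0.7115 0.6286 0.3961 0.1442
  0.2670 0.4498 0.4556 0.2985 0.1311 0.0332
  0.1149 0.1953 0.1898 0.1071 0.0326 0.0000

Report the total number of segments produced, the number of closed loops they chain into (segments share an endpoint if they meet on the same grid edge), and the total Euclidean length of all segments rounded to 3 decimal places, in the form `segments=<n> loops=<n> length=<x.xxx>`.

cell (1,2): code 0100 → (1.066,3.000)–(2.000,2.021)
cell (1,3): code 1100 → (1.166,4.000)–(1.066,3.000)
cell (1,4): code 1000 → (2.000,4.645)–(1.166,4.000)
cell (2,1): code 0100 → (2.031,2.000)–(3.000,1.479)
cell (2,2): code 1110 → (2.000,2.021)–(2.031,2.000)
cell (2,4): code 1001 → (3.000,4.805)–(2.000,4.645)
cell (3,0): code 0100 → (3.869,1.000)–(4.000,0.911)
cell (3,1): code 1110 → (3.000,1.479)–(3.869,1.000)
cell (3,4): code 1001 → (4.000,4.554)–(3.000,4.805)
cell (4,0): code 0110 → (4.000,0.911)–(5.000,0.653)
cell (4,3): code 1011 → (5.000,3.437)–(4.651,4.000)
cell (4,4): code 0001 → (4.651,4.000)–(4.000,4.554)
cell (5,0): code 0010 → (5.000,0.653)–(5.541,1.000)
cell (5,1): code 0011 → (5.541,1.000)–(5.721,2.000)
cell (5,2): code 0011 → (5.721,2.000)–(5.308,3.000)
cell (5,3): code 0001 → (5.308,3.000)–(5.000,3.437)
total: 16 segments, chained into 1 closed loop(s), length Σ = 13.569600

segments=16 loops=1 length=13.570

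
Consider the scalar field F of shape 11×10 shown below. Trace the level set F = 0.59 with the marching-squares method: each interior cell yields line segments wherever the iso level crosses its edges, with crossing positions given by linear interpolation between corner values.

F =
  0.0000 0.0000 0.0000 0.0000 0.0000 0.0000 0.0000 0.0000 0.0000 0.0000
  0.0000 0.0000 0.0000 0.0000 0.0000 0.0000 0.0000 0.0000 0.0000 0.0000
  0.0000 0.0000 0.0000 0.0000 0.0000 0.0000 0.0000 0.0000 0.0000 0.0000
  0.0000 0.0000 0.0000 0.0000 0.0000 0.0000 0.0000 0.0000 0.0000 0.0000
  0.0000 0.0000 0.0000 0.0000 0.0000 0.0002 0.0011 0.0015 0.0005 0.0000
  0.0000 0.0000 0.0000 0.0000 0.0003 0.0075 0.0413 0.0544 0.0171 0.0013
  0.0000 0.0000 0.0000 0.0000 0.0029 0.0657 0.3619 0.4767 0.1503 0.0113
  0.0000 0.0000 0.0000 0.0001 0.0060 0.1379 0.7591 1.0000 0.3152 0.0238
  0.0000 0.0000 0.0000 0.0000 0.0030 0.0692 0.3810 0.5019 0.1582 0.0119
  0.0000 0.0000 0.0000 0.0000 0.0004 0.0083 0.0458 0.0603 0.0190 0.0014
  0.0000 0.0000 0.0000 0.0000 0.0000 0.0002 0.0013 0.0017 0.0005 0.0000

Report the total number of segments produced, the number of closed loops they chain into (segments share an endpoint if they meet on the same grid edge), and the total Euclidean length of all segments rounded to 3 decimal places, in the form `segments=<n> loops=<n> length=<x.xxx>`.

segments=6 loops=1 length=5.163

cell (6,5): code 0100 → (6.574,6.000)–(7.000,5.728)
cell (6,6): code 1100 → (6.217,7.000)–(6.574,6.000)
cell (6,7): code 1000 → (7.000,7.599)–(6.217,7.000)
cell (7,5): code 0010 → (7.000,5.728)–(7.447,6.000)
cell (7,6): code 0011 → (7.447,6.000)–(7.823,7.000)
cell (7,7): code 0001 → (7.823,7.000)–(7.000,7.599)
total: 6 segments, chained into 1 closed loop(s), length Σ = 5.163169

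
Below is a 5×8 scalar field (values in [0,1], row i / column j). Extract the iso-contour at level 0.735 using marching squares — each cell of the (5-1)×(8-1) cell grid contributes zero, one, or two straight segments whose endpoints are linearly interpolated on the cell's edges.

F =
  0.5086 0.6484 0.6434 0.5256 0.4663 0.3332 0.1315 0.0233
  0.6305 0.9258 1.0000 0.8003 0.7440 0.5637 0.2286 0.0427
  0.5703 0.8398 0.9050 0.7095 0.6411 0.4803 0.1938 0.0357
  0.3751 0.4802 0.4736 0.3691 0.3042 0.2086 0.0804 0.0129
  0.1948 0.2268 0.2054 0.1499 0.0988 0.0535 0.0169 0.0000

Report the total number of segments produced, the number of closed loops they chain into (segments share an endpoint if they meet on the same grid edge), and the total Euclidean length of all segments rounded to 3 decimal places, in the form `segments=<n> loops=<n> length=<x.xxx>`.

segments=12 loops=1 length=9.218

cell (0,0): code 0100 → (0.312,1.000)–(1.000,0.354)
cell (0,1): code 1100 → (0.257,2.000)–(0.312,1.000)
cell (0,2): code 1100 → (0.762,3.000)–(0.257,2.000)
cell (0,3): code 1100 → (0.968,4.000)–(0.762,3.000)
cell (0,4): code 1000 → (1.000,4.050)–(0.968,4.000)
cell (1,0): code 0110 → (1.000,0.354)–(2.000,0.611)
cell (1,2): code 1011 → (2.000,2.870)–(1.719,3.000)
cell (1,3): code 0011 → (1.719,3.000)–(1.087,4.000)
cell (1,4): code 0001 → (1.087,4.000)–(1.000,4.050)
cell (2,0): code 0010 → (2.000,0.611)–(2.291,1.000)
cell (2,1): code 0011 → (2.291,1.000)–(2.394,2.000)
cell (2,2): code 0001 → (2.394,2.000)–(2.000,2.870)
total: 12 segments, chained into 1 closed loop(s), length Σ = 9.217689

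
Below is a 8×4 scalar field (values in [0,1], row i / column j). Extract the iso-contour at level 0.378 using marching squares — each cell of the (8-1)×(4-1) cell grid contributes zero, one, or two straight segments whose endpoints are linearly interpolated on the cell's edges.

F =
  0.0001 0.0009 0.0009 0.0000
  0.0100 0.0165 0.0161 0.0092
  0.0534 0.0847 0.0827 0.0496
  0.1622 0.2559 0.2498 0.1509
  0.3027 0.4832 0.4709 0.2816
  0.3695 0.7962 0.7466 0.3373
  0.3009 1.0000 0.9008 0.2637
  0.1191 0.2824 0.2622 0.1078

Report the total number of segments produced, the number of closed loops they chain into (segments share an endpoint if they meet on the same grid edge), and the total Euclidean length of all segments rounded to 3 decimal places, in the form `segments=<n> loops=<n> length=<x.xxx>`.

segments=10 loops=1 length=9.958

cell (3,0): code 0100 → (3.537,1.000)–(4.000,0.417)
cell (3,1): code 1100 → (3.580,2.000)–(3.537,1.000)
cell (3,2): code 1000 → (4.000,2.491)–(3.580,2.000)
cell (4,0): code 0110 → (4.000,0.417)–(5.000,0.020)
cell (4,2): code 1001 → (5.000,2.901)–(4.000,2.491)
cell (5,0): code 0110 → (5.000,0.020)–(6.000,0.110)
cell (5,2): code 1001 → (6.000,2.821)–(5.000,2.901)
cell (6,0): code 0010 → (6.000,0.110)–(6.867,1.000)
cell (6,1): code 0011 → (6.867,1.000)–(6.819,2.000)
cell (6,2): code 0001 → (6.819,2.000)–(6.000,2.821)
total: 10 segments, chained into 1 closed loop(s), length Σ = 9.957622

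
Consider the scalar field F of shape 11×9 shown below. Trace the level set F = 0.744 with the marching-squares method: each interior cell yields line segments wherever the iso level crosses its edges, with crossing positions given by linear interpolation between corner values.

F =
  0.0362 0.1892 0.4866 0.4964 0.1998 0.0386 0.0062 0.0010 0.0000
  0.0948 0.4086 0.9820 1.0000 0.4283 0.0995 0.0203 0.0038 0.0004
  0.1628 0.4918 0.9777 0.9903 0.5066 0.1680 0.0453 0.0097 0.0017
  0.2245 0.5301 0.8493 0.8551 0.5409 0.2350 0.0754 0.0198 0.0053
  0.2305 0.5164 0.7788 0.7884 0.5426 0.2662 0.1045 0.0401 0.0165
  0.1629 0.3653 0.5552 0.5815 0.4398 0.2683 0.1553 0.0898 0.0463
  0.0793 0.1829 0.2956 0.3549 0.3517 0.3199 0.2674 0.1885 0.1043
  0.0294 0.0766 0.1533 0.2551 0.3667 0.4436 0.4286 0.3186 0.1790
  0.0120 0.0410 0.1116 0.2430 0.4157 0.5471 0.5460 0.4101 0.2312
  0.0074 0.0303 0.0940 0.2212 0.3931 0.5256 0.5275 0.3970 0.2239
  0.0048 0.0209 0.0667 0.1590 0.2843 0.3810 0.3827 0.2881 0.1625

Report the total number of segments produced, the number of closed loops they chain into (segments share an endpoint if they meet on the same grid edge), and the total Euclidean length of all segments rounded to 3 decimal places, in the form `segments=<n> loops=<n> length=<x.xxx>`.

cell (0,1): code 0100 → (0.520,2.000)–(1.000,1.585)
cell (0,2): code 1100 → (0.492,3.000)–(0.520,2.000)
cell (0,3): code 1000 → (1.000,3.448)–(0.492,3.000)
cell (1,1): code 0110 → (1.000,1.585)–(2.000,1.519)
cell (1,3): code 1001 → (2.000,3.509)–(1.000,3.448)
cell (2,1): code 0110 → (2.000,1.519)–(3.000,1.670)
cell (2,3): code 1001 → (3.000,3.354)–(2.000,3.509)
cell (3,1): code 0110 → (3.000,1.670)–(4.000,1.867)
cell (3,3): code 1001 → (4.000,3.181)–(3.000,3.354)
cell (4,1): code 0010 → (4.000,1.867)–(4.156,2.000)
cell (4,2): code 0011 → (4.156,2.000)–(4.215,3.000)
cell (4,3): code 0001 → (4.215,3.000)–(4.000,3.181)
total: 12 segments, chained into 1 closed loop(s), length Σ = 9.860985

segments=12 loops=1 length=9.861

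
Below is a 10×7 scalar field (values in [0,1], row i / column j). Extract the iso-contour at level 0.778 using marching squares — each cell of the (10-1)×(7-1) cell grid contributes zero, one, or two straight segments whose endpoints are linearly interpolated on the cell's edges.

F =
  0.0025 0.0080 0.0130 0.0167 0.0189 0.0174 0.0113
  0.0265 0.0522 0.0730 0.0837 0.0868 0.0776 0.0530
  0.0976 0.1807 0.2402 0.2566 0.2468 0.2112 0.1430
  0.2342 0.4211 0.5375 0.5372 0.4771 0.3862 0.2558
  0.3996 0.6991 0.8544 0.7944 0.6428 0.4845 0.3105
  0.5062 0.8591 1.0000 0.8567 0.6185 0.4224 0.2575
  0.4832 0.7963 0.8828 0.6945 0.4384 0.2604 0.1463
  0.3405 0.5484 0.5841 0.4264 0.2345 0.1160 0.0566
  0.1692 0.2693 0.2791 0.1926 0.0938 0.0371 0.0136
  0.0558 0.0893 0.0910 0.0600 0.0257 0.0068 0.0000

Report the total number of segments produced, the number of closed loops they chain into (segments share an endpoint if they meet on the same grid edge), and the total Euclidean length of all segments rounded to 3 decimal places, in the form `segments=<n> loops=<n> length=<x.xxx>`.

cell (3,1): code 0100 → (3.759,2.000)–(4.000,1.508)
cell (3,2): code 1100 → (3.936,3.000)–(3.759,2.000)
cell (3,3): code 1000 → (4.000,3.108)–(3.936,3.000)
cell (4,0): code 0100 → (4.493,1.000)–(5.000,0.770)
cell (4,1): code 1110 → (4.000,1.508)–(4.493,1.000)
cell (4,3): code 1001 → (5.000,3.330)–(4.000,3.108)
cell (5,0): code 0110 → (5.000,0.770)–(6.000,0.942)
cell (5,2): code 1011 → (6.000,2.557)–(5.485,3.000)
cell (5,3): code 0001 → (5.485,3.000)–(5.000,3.330)
cell (6,0): code 0010 → (6.000,0.942)–(6.074,1.000)
cell (6,1): code 0011 → (6.074,1.000)–(6.351,2.000)
cell (6,2): code 0001 → (6.351,2.000)–(6.000,2.557)
total: 12 segments, chained into 1 closed loop(s), length Σ = 8.048748

segments=12 loops=1 length=8.049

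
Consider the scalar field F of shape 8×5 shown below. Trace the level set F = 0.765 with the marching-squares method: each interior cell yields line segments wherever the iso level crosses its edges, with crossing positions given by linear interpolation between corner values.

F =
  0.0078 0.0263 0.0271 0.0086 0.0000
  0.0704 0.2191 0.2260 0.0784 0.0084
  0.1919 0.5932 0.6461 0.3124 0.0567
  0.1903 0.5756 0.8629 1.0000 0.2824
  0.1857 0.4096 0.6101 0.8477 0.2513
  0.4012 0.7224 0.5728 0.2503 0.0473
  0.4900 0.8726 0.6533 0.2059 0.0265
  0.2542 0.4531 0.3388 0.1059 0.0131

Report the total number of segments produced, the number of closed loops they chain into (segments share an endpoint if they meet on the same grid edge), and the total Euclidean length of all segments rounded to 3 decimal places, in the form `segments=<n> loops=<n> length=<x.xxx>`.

segments=12 loops=2 length=7.616

cell (2,1): code 0100 → (2.548,2.000)–(3.000,1.659)
cell (2,2): code 1100 → (2.658,3.000)–(2.548,2.000)
cell (2,3): code 1000 → (3.000,3.327)–(2.658,3.000)
cell (3,1): code 0010 → (3.000,1.659)–(3.387,2.000)
cell (3,2): code 0111 → (3.387,2.000)–(4.000,2.652)
cell (3,3): code 1001 → (4.000,3.139)–(3.000,3.327)
cell (4,2): code 0010 → (4.000,2.652)–(4.138,3.000)
cell (4,3): code 0001 → (4.138,3.000)–(4.000,3.139)
cell (5,0): code 0100 → (5.284,1.000)–(6.000,0.719)
cell (5,1): code 1000 → (6.000,1.491)–(5.284,1.000)
cell (6,0): code 0010 → (6.000,0.719)–(6.256,1.000)
cell (6,1): code 0001 → (6.256,1.000)–(6.000,1.491)
total: 12 segments, chained into 2 closed loop(s), length Σ = 7.615963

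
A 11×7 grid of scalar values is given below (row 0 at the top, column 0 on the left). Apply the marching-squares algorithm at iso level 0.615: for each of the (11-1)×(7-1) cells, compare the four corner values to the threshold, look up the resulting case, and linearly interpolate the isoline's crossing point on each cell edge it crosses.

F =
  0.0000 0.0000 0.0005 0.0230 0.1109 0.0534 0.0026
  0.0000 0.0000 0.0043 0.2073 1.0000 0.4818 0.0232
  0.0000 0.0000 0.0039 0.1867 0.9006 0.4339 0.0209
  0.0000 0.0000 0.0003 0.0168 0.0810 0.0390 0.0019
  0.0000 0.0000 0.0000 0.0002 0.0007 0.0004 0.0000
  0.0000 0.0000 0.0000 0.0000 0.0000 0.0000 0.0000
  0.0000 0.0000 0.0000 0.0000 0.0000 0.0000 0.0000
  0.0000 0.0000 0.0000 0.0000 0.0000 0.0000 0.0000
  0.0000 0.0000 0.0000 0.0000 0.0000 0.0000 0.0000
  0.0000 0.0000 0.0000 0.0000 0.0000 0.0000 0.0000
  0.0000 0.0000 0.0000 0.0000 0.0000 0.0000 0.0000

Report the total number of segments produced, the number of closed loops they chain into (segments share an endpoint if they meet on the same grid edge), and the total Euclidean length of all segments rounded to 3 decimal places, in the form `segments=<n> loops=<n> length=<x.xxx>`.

cell (0,3): code 0100 → (0.567,4.000)–(1.000,3.514)
cell (0,4): code 1000 → (1.000,4.743)–(0.567,4.000)
cell (1,3): code 0110 → (1.000,3.514)–(2.000,3.600)
cell (1,4): code 1001 → (2.000,4.612)–(1.000,4.743)
cell (2,3): code 0010 → (2.000,3.600)–(2.348,4.000)
cell (2,4): code 0001 → (2.348,4.000)–(2.000,4.612)
total: 6 segments, chained into 1 closed loop(s), length Σ = 4.757581

segments=6 loops=1 length=4.758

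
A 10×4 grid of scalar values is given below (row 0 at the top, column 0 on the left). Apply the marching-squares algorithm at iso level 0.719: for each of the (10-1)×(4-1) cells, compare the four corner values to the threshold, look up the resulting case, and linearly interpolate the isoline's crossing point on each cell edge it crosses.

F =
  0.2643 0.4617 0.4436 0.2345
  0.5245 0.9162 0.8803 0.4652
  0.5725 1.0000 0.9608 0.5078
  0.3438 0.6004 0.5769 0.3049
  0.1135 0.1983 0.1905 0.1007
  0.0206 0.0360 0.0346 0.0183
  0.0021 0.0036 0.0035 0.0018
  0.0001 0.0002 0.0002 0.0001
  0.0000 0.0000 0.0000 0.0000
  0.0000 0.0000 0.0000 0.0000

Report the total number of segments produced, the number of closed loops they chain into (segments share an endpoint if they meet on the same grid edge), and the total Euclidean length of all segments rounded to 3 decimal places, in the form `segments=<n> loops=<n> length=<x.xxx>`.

segments=8 loops=1 length=7.016

cell (0,0): code 0100 → (0.566,1.000)–(1.000,0.497)
cell (0,1): code 1100 → (0.631,2.000)–(0.566,1.000)
cell (0,2): code 1000 → (1.000,2.389)–(0.631,2.000)
cell (1,0): code 0110 → (1.000,0.497)–(2.000,0.343)
cell (1,2): code 1001 → (2.000,2.534)–(1.000,2.389)
cell (2,0): code 0010 → (2.000,0.343)–(2.703,1.000)
cell (2,1): code 0011 → (2.703,1.000)–(2.630,2.000)
cell (2,2): code 0001 → (2.630,2.000)–(2.000,2.534)
total: 8 segments, chained into 1 closed loop(s), length Σ = 7.015936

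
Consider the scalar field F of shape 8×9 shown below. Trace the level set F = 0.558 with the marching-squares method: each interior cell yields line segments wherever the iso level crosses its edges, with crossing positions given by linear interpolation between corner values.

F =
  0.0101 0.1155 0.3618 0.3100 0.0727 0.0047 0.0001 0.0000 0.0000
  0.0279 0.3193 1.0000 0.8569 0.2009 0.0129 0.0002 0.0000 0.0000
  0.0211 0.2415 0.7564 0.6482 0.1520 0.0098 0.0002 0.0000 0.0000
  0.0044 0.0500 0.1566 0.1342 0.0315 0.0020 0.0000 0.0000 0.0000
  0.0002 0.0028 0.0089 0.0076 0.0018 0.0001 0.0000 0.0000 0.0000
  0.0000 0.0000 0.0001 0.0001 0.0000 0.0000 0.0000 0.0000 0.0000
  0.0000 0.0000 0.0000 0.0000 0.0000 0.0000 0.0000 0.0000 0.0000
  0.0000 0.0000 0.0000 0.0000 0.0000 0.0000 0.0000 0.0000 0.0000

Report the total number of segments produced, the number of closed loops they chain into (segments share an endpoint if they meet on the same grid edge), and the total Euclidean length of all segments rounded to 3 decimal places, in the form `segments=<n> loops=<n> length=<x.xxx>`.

cell (0,1): code 0100 → (0.307,2.000)–(1.000,1.351)
cell (0,2): code 1100 → (0.453,3.000)–(0.307,2.000)
cell (0,3): code 1000 → (1.000,3.456)–(0.453,3.000)
cell (1,1): code 0110 → (1.000,1.351)–(2.000,1.615)
cell (1,3): code 1001 → (2.000,3.182)–(1.000,3.456)
cell (2,1): code 0010 → (2.000,1.615)–(2.331,2.000)
cell (2,2): code 0011 → (2.331,2.000)–(2.175,3.000)
cell (2,3): code 0001 → (2.175,3.000)–(2.000,3.182)
total: 8 segments, chained into 1 closed loop(s), length Σ = 6.515083

segments=8 loops=1 length=6.515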